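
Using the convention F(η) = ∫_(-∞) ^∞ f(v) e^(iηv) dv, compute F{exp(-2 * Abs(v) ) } 4/(η^2 + 4) 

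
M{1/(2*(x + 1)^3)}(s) pi*(s - 2)*(s - 1)/(4*sin(pi*s))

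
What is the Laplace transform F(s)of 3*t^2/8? 3/(4*s^3)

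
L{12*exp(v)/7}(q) 12/(7*(q - 1))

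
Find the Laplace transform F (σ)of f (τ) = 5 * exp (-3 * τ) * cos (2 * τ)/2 5 * (σ + 3)/ (2 * ( (σ + 3)^2 + 4))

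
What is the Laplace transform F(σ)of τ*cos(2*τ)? (σ^2 - 4)/(σ^2 + 4)^2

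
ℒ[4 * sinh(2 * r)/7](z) 8/(7 * (z^2 - 4))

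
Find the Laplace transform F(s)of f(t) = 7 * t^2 14/s^3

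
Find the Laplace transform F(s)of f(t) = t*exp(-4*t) (s + 4)^(-2)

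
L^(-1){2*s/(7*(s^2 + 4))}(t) 2*cos(2*t)/7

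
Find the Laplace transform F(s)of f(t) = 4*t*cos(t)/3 4*(s^2-1)/(3*(s^2 + 1)^2)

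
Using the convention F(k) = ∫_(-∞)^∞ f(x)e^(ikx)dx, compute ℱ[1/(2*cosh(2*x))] pi/(4*cosh(pi*k/4))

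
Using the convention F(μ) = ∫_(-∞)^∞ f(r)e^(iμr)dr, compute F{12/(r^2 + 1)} 12*pi*exp(-Abs(μ))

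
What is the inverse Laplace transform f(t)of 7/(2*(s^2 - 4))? 7*sinh(2*t)/4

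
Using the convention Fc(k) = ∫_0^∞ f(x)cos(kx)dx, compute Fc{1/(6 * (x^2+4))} pi * exp(-2 * k)/24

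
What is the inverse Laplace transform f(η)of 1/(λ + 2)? exp(-2*η)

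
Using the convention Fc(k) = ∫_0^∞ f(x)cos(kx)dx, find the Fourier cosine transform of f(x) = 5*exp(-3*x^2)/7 5*sqrt(3)*sqrt(pi)*exp(-k^2/12)/42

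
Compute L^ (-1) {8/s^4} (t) 4*t^3/3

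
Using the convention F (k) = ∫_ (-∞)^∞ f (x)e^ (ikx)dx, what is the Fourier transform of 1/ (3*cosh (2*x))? pi/ (6*cosh (pi*k/4))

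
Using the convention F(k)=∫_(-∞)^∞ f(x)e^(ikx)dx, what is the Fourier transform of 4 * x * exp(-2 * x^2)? sqrt(2) * I * sqrt(pi) * k * exp(-k^2/8)/2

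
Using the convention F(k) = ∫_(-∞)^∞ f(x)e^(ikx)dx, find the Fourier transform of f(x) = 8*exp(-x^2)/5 8*sqrt(pi)*exp(-k^2/4)/5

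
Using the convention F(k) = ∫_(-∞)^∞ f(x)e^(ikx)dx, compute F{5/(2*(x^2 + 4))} 5*pi*exp(-2*Abs(k))/4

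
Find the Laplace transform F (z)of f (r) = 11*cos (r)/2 11*z/ (2*(z^2+1))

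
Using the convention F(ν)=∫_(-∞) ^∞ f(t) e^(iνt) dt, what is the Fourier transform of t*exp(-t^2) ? I*sqrt(pi)*ν*exp(-ν^2/4) /2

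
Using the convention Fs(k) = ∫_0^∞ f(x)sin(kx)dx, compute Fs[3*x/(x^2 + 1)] 3*pi*exp(-k)/2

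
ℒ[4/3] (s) 4/(3 * s)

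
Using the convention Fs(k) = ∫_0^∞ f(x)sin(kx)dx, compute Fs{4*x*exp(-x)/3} 8*k/(3*(k^2 + 1)^2)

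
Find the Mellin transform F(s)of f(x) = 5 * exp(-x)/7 5 * gamma(s)/7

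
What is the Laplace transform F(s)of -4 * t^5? -480/s^6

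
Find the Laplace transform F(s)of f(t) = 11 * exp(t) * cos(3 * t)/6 11 * (s - 1)/(6 * ((s - 1)^2 + 9))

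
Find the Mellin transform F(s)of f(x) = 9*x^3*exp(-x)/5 9*gamma(s + 3)/5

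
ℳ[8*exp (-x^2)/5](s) 4*gamma (s/2)/5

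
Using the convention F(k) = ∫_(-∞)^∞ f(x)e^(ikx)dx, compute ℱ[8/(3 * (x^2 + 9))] 8 * pi * exp(-3 * Abs(k))/9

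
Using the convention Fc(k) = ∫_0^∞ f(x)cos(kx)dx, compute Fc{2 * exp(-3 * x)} 6/(k^2 + 9)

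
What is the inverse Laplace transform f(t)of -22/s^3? -11*t^2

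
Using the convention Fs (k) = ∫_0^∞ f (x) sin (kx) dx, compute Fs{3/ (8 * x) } 3 * pi/16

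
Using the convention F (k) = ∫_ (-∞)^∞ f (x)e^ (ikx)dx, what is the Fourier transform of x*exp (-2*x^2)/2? sqrt (2)*I*sqrt (pi)*k*exp (-k^2/8)/16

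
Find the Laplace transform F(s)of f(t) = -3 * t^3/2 -9/s^4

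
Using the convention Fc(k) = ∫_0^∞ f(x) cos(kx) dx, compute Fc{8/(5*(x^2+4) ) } 2*pi*exp(-2*k) /5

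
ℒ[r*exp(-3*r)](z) (z + 3)^(-2)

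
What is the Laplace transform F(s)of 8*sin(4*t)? 32/(s^2+16)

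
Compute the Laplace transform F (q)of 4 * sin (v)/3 4/ (3 * (q^2 + 1))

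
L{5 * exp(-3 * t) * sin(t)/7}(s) 5/(7 * ((s + 3)^2 + 1))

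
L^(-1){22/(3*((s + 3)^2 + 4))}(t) 11*exp(-3*t)*sin(2*t)/3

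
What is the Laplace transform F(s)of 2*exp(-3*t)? 2/(s + 3)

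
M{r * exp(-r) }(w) gamma(w + 1) 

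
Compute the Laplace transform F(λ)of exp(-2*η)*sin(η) 1/((λ+2)^2+1)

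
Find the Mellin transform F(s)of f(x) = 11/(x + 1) 11*pi*csc(pi*s)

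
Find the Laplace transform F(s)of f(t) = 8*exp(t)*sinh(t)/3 8/(3*s*(s - 2))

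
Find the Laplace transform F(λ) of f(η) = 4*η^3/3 8/λ^4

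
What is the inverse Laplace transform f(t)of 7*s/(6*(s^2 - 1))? 7*cosh(t)/6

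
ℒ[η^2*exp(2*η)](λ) 2/(λ - 2)^3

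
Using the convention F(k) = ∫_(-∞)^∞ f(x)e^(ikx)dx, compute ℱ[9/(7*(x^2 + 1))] 9*pi*exp(-Abs(k))/7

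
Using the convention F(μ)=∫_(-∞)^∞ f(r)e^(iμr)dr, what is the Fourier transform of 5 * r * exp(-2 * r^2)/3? 5 * sqrt(2) * I * sqrt(pi) * μ * exp(-μ^2/8)/24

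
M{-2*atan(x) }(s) pi*sec(pi*s/2) /s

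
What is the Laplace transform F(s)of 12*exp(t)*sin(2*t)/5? 24/(5*((s - 1)^2 + 4))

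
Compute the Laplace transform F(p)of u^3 6/p^4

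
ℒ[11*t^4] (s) 264/s^5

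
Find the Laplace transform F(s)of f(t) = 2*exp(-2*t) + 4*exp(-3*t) 2/(s + 2) + 4/(s + 3)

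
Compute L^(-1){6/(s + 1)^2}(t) 6*t*exp(-t)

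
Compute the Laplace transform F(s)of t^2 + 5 5/s + 2/s^3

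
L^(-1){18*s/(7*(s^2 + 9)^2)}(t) 3*t*sin(3*t)/7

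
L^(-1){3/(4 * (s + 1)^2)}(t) 3 * t * exp(-t)/4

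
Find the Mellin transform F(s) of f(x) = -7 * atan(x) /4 7 * pi * sec(pi * s/2) /(8 * s) 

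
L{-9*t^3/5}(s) -54/(5*s^4)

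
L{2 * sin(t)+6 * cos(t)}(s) 6 * s/(s^2+1)+2/(s^2+1)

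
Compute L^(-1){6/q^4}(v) v^3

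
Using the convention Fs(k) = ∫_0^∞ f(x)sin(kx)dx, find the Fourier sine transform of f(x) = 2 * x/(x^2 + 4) pi * exp(-2 * k)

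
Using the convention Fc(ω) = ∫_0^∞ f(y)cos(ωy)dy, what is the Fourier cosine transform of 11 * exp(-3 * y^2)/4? 11 * sqrt(3) * sqrt(pi) * exp(-ω^2/12)/24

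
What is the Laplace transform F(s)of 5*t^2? 10/s^3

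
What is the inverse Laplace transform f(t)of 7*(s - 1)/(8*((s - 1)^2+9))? 7*exp(t)*cos(3*t)/8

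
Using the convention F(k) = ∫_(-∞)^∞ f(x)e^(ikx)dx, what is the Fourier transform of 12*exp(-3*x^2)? 4*sqrt(3)*sqrt(pi)*exp(-k^2/12)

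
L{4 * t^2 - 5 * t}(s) 8/s^3 - 5/s^2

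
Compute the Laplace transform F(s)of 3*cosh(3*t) 3*s/(s^2 - 9)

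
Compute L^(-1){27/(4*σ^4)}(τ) 9*τ^3/8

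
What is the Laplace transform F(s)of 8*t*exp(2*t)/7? 8/(7*(s - 2)^2)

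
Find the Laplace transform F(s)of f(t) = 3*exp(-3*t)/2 3/(2*(s + 3))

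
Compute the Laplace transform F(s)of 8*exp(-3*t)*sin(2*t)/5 16/(5*((s + 3)^2 + 4))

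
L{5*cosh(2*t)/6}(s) 5*s/(6*(s^2 - 4))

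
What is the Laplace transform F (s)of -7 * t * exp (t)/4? -7/ (4 * (s - 1)^2)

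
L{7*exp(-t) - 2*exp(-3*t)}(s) 7/(s + 1) - 2/(s + 3)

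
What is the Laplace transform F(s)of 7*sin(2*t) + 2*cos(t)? 14/(s^2 + 4) + 2*s/(s^2 + 1)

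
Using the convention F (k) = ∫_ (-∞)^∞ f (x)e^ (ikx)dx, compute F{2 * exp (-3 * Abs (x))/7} 12/ (7 * (k^2 + 9))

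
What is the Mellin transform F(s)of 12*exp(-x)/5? 12*gamma(s)/5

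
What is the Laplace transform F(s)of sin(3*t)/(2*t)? atan(3/s)/2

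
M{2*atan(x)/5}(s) -pi*sec(pi*s/2)/(5*s)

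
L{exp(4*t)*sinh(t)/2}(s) 1/(2*((s - 4)^2 - 1))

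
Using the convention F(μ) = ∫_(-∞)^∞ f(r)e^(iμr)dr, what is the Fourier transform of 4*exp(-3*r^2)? 4*sqrt(3)*sqrt(pi)*exp(-μ^2/12)/3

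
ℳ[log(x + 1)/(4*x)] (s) -pi*csc(pi*s)/(4*s - 4)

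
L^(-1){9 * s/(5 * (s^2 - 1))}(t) 9 * cosh(t)/5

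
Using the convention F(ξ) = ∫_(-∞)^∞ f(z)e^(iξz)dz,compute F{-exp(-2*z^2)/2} -sqrt(2)*sqrt(pi)*exp(-ξ^2/8)/4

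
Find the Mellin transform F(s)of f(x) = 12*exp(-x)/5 12*gamma(s)/5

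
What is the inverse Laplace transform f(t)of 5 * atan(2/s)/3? 5 * sin(2 * t)/(3 * t)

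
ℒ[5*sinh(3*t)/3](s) 5/(s^2 - 9)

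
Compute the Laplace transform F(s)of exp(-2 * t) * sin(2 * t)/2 1/((s+2)^2+4)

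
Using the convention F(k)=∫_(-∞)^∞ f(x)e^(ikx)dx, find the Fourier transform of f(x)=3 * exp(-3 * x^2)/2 sqrt(3) * sqrt(pi) * exp(-k^2/12)/2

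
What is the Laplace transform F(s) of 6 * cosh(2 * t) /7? 6 * s/(7 * (s^2 - 4) ) 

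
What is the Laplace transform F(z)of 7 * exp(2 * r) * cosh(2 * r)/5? 7 * (z - 2)/(5 * z * (z - 4))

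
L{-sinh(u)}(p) -1/(p^2-1)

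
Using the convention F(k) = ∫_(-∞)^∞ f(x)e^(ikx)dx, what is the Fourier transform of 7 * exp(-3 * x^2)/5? 7 * sqrt(3) * sqrt(pi) * exp(-k^2/12)/15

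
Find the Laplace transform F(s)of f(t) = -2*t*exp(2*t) -2/(s - 2)^2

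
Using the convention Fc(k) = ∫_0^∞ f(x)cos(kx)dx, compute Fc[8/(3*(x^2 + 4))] 2*pi*exp(-2*k)/3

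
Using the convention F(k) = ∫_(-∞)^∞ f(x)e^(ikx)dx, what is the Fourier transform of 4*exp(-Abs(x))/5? 8/(5*(k^2 + 1))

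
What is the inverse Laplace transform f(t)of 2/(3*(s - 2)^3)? t^2*exp(2*t)/3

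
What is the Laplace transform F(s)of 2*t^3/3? 4/s^4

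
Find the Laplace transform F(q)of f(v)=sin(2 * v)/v atan(2/q)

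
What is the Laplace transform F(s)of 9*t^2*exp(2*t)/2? 9/(s - 2)^3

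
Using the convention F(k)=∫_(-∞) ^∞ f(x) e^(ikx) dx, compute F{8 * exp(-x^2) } 8 * sqrt(pi) * exp(-k^2/4) 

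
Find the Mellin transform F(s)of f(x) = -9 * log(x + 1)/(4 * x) 9 * pi * csc(pi * s)/(4 * (s - 1))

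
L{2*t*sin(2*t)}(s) 8*s/(s^2 + 4)^2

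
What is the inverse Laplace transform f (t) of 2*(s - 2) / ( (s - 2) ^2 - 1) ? 2*exp (2*t)*cosh (t) 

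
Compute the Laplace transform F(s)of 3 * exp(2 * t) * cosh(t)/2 3 * (s - 2)/(2 * ((s - 2)^2-1))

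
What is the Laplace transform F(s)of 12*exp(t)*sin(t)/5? 12/(5*((s - 1)^2 + 1))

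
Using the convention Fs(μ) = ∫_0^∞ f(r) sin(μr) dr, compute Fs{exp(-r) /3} μ/(3*(μ^2 + 1) ) 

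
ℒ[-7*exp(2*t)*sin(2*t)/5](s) -14/(5*(s - 2)^2 + 20)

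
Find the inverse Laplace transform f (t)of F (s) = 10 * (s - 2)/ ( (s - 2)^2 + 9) 10 * exp (2 * t) * cos (3 * t)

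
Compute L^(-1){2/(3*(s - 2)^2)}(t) 2*t*exp(2*t)/3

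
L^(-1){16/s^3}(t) 8*t^2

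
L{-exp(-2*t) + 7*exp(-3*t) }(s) 7/(s + 3) - 1/(s + 2) 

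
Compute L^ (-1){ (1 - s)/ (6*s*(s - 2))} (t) -exp (t)*cosh (t)/6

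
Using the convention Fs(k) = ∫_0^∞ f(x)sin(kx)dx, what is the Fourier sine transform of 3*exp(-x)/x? 3*atan(k)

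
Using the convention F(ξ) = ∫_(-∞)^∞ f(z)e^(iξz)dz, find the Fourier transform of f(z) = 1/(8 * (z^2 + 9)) pi * exp(-3 * Abs(ξ))/24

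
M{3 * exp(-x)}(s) 3 * gamma(s)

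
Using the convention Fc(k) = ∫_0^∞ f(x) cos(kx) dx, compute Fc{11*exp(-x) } 11/(k^2 + 1) 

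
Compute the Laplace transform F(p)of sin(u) 1/(p^2 + 1)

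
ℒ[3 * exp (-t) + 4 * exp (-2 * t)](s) 3/ (s + 1) + 4/ (s + 2)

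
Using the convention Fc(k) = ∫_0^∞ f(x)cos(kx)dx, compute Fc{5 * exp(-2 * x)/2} 5/(k^2 + 4)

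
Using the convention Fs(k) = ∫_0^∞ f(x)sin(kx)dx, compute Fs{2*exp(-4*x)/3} 2*k/(3*(k^2 + 16))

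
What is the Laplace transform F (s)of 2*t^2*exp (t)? 4/ (s - 1)^3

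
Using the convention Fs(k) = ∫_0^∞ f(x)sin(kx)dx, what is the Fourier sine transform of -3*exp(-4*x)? -3*k/(k^2 + 16)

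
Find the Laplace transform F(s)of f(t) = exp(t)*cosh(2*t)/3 (s - 1)/(3*((s - 1)^2-4))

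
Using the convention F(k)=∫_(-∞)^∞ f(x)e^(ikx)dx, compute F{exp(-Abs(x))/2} 1/(k^2 + 1)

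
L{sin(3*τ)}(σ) 3/(σ^2+9)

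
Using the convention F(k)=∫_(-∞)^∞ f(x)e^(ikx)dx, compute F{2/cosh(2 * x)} pi/cosh(pi * k/4)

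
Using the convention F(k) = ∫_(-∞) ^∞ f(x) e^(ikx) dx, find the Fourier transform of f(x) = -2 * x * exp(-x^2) -I * sqrt(pi) * k * exp(-k^2/4) 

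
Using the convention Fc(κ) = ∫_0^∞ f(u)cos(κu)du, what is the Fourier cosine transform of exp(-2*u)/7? 2/(7*(κ^2 + 4))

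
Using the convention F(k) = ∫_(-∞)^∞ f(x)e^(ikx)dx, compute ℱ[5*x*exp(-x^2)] 5*I*sqrt(pi)*k*exp(-k^2/4)/2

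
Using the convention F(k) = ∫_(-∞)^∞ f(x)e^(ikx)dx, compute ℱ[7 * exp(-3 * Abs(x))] 42/(k^2+9)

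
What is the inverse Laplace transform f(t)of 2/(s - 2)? 2*exp(2*t)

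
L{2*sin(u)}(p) 2/(p^2 + 1)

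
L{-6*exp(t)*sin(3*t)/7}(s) -18/(7*(s - 1)^2 + 63)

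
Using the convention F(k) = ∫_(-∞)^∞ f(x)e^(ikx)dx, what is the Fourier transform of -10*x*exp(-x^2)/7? -5*I*sqrt(pi)*k*exp(-k^2/4)/7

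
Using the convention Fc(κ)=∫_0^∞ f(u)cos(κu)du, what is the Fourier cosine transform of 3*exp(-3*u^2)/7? sqrt(3)*sqrt(pi)*exp(-κ^2/12)/14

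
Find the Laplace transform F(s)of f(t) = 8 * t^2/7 16/(7 * s^3)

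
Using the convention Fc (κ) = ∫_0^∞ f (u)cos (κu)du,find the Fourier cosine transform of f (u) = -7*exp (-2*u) -14/ (κ^2+4)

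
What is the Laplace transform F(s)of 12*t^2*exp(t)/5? 24/(5*(s - 1)^3)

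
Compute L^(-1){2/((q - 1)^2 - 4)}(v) exp(v)*sinh(2*v)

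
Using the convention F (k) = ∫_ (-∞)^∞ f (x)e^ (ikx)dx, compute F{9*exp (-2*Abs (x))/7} 36/ (7*(k^2 + 4))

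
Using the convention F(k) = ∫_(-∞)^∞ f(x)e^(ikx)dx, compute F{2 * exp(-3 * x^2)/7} 2 * sqrt(3) * sqrt(pi) * exp(-k^2/12)/21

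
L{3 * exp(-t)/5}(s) 3/(5 * (s + 1))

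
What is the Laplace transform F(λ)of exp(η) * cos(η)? (λ - 1)/((λ - 1)^2 + 1)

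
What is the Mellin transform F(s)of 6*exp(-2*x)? 6*gamma(s)/2^s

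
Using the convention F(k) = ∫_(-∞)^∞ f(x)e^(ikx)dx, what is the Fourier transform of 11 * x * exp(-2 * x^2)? 11 * sqrt(2) * I * sqrt(pi) * k * exp(-k^2/8)/8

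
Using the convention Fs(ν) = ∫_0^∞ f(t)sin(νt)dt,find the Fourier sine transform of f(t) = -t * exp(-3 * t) -6 * ν/(ν^2+9)^2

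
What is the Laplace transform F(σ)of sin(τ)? 1/(σ^2 + 1)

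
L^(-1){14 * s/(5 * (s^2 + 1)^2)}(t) 7 * t * sin(t)/5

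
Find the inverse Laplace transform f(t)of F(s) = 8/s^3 4 * t^2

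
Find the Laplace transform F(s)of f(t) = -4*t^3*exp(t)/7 -24/(7*(s - 1)^4)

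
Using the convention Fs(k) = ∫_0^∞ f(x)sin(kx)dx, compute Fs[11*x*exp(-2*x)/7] 44*k/(7*(k^2+4)^2)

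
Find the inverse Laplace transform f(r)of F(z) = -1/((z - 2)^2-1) -exp(2*r)*sinh(r)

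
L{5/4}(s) 5/(4 * s)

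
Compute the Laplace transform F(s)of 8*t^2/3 16/(3*s^3)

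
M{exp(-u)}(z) gamma(z)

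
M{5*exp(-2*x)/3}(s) 5*gamma(s)/(3*2^s)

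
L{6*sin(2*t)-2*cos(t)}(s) 12/(s^2 + 4)-2*s/(s^2 + 1)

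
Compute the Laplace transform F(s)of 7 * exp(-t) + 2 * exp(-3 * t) 7/(s + 1) + 2/(s + 3)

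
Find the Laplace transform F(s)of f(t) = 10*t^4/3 80/s^5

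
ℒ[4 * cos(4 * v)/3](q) 4 * q/(3 * (q^2 + 16))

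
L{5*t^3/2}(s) 15/s^4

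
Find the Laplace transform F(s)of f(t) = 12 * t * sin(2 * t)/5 48 * s/(5 * (s^2 + 4)^2)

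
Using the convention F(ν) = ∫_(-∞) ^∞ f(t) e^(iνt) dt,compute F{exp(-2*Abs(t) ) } 4/(ν^2 + 4) 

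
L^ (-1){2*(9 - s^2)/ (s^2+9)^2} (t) -2*t*cos (3*t)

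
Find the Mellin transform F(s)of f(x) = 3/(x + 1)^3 3*pi*(s - 2)*(s - 1)/(2*sin(pi*s))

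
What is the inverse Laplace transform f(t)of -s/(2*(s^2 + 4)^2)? -t*sin(2*t)/8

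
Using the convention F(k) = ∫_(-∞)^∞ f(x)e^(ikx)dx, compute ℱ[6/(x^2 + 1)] 6*pi*exp(-Abs(k))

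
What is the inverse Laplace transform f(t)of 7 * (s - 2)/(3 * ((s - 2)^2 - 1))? 7 * exp(2 * t) * cosh(t)/3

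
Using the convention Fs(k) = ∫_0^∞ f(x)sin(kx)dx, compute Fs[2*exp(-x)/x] 2*atan(k)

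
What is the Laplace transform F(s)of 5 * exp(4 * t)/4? 5/(4 * (s - 4))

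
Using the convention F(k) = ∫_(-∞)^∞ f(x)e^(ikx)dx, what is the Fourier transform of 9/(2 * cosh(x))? 9 * pi/(2 * cosh(pi * k/2))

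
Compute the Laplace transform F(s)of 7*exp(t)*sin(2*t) 14/((s - 1)^2 + 4)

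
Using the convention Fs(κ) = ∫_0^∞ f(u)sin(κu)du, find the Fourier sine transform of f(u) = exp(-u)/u atan(κ)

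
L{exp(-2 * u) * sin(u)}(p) 1/((p + 2)^2 + 1)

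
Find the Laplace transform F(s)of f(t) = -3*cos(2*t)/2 -3*s/(2*s^2 + 8)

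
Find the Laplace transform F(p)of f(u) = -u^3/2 -3/p^4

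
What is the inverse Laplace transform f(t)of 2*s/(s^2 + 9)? 2*cos(3*t)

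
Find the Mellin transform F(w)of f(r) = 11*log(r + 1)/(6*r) -11*pi*csc(pi*w)/(6*w - 6)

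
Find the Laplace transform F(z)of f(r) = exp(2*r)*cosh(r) (z - 2)/((z - 2)^2-1)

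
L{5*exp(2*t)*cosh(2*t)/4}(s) 5*(s - 2)/(4*s*(s - 4))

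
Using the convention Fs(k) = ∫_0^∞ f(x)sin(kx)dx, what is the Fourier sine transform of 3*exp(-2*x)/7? 3*k/(7*(k^2 + 4))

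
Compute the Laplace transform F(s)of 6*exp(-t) 6/(s + 1)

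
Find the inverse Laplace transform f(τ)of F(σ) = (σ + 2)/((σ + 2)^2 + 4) exp(-2 * τ) * cos(2 * τ)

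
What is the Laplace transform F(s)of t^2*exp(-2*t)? 2/(s + 2)^3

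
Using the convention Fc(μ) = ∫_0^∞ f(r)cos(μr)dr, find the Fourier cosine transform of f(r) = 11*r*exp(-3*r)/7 11*(9 - μ^2)/(7*(μ^2+9)^2)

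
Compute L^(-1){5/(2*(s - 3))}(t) 5*exp(3*t)/2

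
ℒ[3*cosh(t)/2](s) 3*s/(2*(s^2 - 1))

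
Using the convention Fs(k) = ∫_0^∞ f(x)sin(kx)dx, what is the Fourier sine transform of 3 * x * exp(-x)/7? 6 * k/(7 * (k^2 + 1)^2)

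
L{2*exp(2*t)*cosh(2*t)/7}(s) 2*(s - 2)/(7*s*(s - 4))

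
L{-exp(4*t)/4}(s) -1/(4*s - 16)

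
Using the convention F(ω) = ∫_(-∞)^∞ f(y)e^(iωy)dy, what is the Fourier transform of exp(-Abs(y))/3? 2/(3*(ω^2+1))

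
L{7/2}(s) 7/(2*s)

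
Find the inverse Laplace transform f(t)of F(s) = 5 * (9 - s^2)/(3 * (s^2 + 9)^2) -5 * t * cos(3 * t)/3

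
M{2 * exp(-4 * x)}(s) 2^(1 - 2 * s) * gamma(s)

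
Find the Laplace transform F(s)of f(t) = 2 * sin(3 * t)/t 2 * atan(3/s)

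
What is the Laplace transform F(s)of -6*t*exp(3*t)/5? -6/(5*(s - 3)^2)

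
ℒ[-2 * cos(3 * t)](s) -2 * s/(s^2 + 9)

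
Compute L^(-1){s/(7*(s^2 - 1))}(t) cosh(t)/7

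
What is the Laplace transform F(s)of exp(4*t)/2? 1/(2*(s - 4))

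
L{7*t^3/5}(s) 42/(5*s^4)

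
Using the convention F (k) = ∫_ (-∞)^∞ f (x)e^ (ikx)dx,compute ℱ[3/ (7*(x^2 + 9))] pi*exp (-3*Abs (k))/7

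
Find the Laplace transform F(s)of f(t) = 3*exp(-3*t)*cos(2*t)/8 3*(s + 3)/(8*((s + 3)^2 + 4))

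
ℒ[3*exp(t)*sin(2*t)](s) 6/((s - 1)^2 + 4)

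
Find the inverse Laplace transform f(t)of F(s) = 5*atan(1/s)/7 5*sin(t)/(7*t)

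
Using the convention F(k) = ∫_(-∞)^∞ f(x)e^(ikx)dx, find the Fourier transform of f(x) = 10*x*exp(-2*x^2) 5*sqrt(2)*I*sqrt(pi)*k*exp(-k^2/8)/4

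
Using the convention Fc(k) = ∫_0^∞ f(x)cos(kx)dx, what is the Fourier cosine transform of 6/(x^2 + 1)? 3*pi*exp(-k)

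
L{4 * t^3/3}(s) 8/s^4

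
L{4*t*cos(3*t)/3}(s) 4*(s^2 - 9)/(3*(s^2 + 9)^2)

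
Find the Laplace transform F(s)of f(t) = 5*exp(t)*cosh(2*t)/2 5*(s - 1)/(2*((s - 1)^2 - 4))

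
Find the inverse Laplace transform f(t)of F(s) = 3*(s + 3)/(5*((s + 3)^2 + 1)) 3*exp(-3*t)*cos(t)/5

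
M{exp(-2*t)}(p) gamma(p)/2^p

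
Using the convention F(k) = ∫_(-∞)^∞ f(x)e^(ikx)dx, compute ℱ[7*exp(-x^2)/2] 7*sqrt(pi)*exp(-k^2/4)/2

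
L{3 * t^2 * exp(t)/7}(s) 6/(7 * (s - 1)^3)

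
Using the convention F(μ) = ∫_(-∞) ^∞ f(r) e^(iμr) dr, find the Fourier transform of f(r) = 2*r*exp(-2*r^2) sqrt(2)*I*sqrt(pi)*μ*exp(-μ^2/8) /4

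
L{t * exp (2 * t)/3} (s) 1/ (3 * (s - 2)^2)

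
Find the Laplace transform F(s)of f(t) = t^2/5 2/(5 * s^3)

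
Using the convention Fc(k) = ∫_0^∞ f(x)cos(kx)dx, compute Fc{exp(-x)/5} 1/(5*(k^2 + 1))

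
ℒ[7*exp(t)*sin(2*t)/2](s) 7/((s - 1)^2+4)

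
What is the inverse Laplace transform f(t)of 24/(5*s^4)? 4*t^3/5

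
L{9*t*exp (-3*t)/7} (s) 9/ (7*(s+3)^2)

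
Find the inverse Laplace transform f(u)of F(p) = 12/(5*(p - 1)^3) 6*u^2*exp(u)/5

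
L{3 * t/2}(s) 3/(2 * s^2)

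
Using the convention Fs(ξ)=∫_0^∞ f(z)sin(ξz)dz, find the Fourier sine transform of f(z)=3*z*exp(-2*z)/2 6*ξ/(ξ^2+4)^2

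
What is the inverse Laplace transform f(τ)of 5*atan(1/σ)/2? 5*sin(τ)/(2*τ)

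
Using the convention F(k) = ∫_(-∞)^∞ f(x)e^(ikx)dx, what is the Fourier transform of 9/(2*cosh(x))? 9*pi/(2*cosh(pi*k/2))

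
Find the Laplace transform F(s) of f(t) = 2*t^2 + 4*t 4/s^3 + 4/s^2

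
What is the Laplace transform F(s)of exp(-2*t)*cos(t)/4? (s + 2)/(4*((s + 2)^2 + 1))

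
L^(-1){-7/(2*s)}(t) -7/2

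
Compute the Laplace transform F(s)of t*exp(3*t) (s - 3)^(-2)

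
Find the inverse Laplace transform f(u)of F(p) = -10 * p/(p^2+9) -10 * cos(3 * u)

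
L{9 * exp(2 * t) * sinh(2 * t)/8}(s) 9/(4 * s * (s - 4))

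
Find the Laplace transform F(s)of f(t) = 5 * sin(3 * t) 15/(s^2+9)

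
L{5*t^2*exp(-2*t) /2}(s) 5/(s+2) ^3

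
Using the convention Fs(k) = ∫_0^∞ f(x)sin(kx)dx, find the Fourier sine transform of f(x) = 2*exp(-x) 2*k/(k^2 + 1)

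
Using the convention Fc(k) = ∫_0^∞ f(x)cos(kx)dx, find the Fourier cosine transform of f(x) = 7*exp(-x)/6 7/(6*(k^2 + 1))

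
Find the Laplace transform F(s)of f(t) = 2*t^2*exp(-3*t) 4/(s+3)^3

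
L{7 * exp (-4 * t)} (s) 7/ (s + 4)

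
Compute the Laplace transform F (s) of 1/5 1/ (5 * s) 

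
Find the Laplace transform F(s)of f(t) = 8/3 8/(3*s)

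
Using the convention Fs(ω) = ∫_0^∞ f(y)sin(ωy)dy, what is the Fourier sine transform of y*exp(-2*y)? 4*ω/(ω^2 + 4)^2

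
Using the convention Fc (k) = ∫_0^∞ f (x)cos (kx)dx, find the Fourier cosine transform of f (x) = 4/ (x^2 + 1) 2*pi*exp (-k)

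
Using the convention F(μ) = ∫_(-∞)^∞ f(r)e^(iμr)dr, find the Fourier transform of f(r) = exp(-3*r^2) sqrt(3)*sqrt(pi)*exp(-μ^2/12)/3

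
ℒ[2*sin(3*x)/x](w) 2*atan(3/w)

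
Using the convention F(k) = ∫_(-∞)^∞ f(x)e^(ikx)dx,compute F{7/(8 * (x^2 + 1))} 7 * pi * exp(-Abs(k))/8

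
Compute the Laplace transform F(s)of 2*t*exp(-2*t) 2/(s + 2)^2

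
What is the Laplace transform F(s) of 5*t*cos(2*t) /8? 5*(s^2 - 4) /(8*(s^2 + 4) ^2) 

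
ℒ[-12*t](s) -12/s^2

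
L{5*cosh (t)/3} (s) 5*s/ (3*(s^2-1))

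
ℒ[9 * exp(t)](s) 9/(s - 1)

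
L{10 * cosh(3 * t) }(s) 10 * s/(s^2 - 9) 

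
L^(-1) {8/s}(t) 8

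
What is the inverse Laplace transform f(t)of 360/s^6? 3*t^5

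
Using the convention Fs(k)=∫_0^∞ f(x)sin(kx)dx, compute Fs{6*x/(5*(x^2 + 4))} 3*pi*exp(-2*k)/5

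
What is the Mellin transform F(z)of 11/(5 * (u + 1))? 11 * pi * csc(pi * z)/5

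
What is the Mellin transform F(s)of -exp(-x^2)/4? -gamma(s/2)/8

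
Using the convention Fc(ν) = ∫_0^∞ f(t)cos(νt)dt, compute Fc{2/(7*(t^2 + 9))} pi*exp(-3*ν)/21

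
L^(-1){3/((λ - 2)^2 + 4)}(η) 3*exp(2*η)*sin(2*η)/2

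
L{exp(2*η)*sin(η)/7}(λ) 1/(7*((λ - 2)^2 + 1))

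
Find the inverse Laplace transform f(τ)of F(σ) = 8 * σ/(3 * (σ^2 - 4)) 8 * cosh(2 * τ)/3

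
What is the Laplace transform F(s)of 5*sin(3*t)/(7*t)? 5*atan(3/s)/7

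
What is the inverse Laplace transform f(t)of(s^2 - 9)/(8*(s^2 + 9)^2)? t*cos(3*t)/8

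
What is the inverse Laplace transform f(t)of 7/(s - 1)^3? 7 * t^2 * exp(t)/2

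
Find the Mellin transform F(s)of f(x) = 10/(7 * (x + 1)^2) -10 * pi * (s - 1)/(7 * sin(pi * s))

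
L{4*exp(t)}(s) 4/(s - 1)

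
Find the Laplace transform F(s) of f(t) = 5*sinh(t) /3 5/(3*(s^2 - 1) ) 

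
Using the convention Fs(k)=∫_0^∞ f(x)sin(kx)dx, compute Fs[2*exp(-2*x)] 2*k/(k^2 + 4)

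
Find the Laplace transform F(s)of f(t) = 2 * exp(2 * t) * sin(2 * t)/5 4/(5 * ((s - 2)^2 + 4))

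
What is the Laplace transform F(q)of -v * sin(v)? -2 * q/(q^2 + 1)^2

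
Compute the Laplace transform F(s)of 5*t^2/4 5/(2*s^3)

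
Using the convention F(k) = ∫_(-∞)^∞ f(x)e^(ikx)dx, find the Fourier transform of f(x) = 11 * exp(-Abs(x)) 22/(k^2 + 1)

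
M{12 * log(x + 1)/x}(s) -12 * pi * csc(pi * s)/(s - 1)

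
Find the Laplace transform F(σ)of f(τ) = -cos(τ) -σ/(σ^2 + 1)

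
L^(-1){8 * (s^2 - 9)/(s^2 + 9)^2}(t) 8 * t * cos(3 * t)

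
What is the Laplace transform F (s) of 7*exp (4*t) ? 7/ (s - 4) 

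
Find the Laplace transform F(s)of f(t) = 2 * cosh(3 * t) 2 * s/(s^2-9)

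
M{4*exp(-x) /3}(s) 4*gamma(s) /3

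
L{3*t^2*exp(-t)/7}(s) 6/(7*(s + 1)^3)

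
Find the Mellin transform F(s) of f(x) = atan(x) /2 -pi*sec(pi*s/2) /(4*s) 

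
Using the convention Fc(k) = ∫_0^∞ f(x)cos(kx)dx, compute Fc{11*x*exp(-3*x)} 11*(9 - k^2)/(k^2 + 9)^2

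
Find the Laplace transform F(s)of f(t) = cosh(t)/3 s/(3 * (s^2 - 1))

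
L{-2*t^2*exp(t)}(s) -4/(s - 1)^3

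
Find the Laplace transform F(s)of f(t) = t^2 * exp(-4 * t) 2/(s+4)^3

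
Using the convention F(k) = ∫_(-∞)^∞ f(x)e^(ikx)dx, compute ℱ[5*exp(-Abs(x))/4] 5/(2*(k^2 + 1))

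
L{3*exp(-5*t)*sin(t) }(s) 3/((s+5) ^2+1) 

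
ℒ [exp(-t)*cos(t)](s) (s+1)/((s+1)^2+1)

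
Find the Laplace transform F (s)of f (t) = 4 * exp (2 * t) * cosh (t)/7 4 * (s - 2)/ (7 * ( (s - 2)^2 - 1))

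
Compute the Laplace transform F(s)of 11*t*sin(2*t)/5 44*s/(5*(s^2 + 4)^2)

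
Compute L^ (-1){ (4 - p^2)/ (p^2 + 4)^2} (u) -u*cos (2*u)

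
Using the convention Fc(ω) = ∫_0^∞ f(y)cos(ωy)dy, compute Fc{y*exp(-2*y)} (4 - ω^2)/(ω^2+4)^2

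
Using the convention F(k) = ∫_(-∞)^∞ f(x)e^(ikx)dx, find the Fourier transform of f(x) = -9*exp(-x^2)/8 -9*sqrt(pi)*exp(-k^2/4)/8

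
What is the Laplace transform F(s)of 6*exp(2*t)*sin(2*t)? 12/((s - 2)^2 + 4)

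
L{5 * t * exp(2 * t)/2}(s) 5/(2 * (s - 2)^2)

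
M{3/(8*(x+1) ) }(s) 3*pi*csc(pi*s) /8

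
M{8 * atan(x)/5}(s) -4 * pi * sec(pi * s/2)/(5 * s)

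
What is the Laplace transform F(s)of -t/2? -1/(2*s^2)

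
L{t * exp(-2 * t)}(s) (s + 2)^(-2)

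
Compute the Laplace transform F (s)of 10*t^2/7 20/ (7*s^3)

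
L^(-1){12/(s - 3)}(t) 12 * exp(3 * t)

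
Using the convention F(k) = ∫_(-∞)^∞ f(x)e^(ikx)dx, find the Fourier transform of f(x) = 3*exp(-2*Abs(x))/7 12/(7*(k^2 + 4))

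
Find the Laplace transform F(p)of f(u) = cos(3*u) p/(p^2+9)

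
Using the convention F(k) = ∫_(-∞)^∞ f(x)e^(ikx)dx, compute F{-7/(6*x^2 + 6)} -7*pi*exp(-Abs(k))/6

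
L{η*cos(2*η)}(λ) (λ^2 - 4)/(λ^2 + 4)^2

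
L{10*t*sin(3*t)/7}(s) 60*s/(7*(s^2 + 9)^2)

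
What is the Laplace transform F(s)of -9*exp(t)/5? -9/(5*s - 5)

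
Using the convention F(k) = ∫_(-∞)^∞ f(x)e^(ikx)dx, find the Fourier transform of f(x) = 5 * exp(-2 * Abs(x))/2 10/(k^2 + 4)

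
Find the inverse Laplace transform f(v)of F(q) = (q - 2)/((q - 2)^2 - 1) exp(2 * v) * cosh(v)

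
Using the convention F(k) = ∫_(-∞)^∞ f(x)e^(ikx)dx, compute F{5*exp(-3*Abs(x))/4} 15/(2*(k^2 + 9))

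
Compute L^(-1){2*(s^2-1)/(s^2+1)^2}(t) 2*t*cos(t)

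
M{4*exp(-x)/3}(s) 4*gamma(s)/3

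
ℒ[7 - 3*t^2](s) 7/s - 6/s^3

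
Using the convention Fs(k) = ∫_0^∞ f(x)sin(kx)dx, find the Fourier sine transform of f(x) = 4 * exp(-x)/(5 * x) 4 * atan(k)/5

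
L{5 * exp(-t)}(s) 5/(s + 1)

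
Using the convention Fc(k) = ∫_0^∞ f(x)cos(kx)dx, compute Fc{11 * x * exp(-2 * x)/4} 11 * (4 - k^2)/(4 * (k^2 + 4)^2)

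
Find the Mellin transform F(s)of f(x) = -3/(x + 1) -3*pi*csc(pi*s)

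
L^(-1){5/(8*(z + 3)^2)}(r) 5*r*exp(-3*r)/8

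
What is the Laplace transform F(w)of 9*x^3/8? 27/(4*w^4)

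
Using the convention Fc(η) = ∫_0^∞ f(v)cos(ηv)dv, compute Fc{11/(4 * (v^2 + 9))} 11 * pi * exp(-3 * η)/24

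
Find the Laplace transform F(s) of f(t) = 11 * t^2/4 11/(2 * s^3) 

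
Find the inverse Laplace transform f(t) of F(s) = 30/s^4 5 * t^3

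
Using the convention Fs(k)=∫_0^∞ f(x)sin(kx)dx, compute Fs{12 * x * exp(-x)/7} 24 * k/(7 * (k^2 + 1)^2)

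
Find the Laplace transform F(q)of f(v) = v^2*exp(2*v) 2/(q - 2)^3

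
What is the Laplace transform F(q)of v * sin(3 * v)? 6 * q/(q^2 + 9)^2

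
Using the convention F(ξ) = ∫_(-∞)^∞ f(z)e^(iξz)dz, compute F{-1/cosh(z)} -pi/cosh(pi*ξ/2)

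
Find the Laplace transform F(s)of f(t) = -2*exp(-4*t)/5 -2/(5*s + 20)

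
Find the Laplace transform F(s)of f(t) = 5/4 5/(4 * s)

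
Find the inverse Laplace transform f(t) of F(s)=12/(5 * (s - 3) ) 12 * exp(3 * t) /5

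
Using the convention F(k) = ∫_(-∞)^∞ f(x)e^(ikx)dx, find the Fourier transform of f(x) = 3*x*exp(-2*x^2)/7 3*sqrt(2)*I*sqrt(pi)*k*exp(-k^2/8)/56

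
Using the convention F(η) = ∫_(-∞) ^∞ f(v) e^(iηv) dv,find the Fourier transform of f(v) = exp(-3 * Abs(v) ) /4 3/(2 * (η^2 + 9) ) 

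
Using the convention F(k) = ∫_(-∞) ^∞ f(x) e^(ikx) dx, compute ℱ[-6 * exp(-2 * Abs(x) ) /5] -24/(5 * k^2 + 20) 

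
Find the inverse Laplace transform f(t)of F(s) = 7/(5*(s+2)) 7*exp(-2*t)/5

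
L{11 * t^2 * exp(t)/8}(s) 11/(4 * (s - 1)^3)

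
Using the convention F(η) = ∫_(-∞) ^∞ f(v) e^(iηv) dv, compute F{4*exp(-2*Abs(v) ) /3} 16/(3*(η^2 + 4) ) 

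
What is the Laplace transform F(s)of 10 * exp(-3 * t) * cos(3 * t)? 10 * (s + 3)/((s + 3)^2 + 9)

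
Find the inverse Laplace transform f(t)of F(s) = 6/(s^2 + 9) 2*sin(3*t)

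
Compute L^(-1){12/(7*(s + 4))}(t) 12*exp(-4*t)/7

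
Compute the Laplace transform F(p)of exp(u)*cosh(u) (p - 1)/(p*(p - 2))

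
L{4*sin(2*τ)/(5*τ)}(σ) 4*atan(2/σ)/5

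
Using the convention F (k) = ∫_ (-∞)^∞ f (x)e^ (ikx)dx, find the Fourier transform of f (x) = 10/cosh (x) 10 * pi/cosh (pi * k/2)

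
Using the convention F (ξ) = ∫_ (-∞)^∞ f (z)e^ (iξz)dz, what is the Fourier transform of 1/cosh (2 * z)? pi/ (2 * cosh (pi * ξ/4))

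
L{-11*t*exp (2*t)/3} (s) -11/ (3*(s - 2)^2)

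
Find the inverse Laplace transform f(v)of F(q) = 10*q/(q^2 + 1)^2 5*v*sin(v)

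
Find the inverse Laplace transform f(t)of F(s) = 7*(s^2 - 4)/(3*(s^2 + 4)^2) 7*t*cos(2*t)/3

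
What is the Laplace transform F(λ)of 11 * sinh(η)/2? 11/(2 * (λ^2 - 1))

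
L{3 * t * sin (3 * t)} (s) 18 * s/ (s^2+9)^2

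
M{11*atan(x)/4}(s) -11*pi*sec(pi*s/2)/(8*s)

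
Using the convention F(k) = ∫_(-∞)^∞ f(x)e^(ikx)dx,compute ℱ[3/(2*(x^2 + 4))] 3*pi*exp(-2*Abs(k))/4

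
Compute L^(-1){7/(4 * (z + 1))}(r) 7 * exp(-r)/4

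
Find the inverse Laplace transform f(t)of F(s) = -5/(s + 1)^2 -5*t*exp(-t)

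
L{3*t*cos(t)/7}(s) 3*(s^2 - 1)/(7*(s^2 + 1)^2)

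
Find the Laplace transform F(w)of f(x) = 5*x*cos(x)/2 5*(w^2 - 1)/(2*(w^2 + 1)^2)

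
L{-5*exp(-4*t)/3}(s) -5/(3*s + 12)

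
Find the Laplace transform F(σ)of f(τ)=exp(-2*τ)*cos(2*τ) (σ+2)/((σ+2)^2+4)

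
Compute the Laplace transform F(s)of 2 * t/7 2/(7 * s^2)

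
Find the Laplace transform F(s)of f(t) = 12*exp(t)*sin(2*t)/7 24/(7*((s - 1)^2 + 4))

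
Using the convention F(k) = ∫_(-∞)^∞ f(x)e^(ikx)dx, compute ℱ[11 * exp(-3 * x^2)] 11 * sqrt(3) * sqrt(pi) * exp(-k^2/12)/3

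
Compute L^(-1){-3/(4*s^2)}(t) -3*t/4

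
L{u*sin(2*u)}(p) 4*p/(p^2 + 4)^2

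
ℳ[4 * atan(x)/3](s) -2 * pi * sec(pi * s/2)/(3 * s)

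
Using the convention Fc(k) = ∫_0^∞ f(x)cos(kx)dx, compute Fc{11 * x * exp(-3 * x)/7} 11 * (9 - k^2)/(7 * (k^2 + 9)^2)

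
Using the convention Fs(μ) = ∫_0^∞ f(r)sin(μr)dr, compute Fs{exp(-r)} μ/(μ^2 + 1)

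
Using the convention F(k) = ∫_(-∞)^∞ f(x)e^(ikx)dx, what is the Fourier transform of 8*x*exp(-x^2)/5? 4*I*sqrt(pi)*k*exp(-k^2/4)/5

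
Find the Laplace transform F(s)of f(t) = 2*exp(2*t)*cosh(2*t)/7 2*(s - 2)/(7*s*(s - 4))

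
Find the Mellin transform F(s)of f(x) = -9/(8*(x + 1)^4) 3*pi*(s - 3)*(s - 2)*(s - 1)/(16*sin(pi*s))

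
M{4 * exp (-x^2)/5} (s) 2 * gamma (s/2)/5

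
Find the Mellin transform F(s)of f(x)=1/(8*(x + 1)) pi*csc(pi*s)/8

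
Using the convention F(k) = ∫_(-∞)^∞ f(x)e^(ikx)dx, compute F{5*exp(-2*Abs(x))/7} 20/(7*(k^2 + 4))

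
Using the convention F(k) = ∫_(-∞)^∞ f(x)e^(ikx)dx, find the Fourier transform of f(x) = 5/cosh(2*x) 5*pi/(2*cosh(pi*k/4))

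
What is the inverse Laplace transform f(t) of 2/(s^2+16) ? sin(4*t) /2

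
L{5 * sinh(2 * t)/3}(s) 10/(3 * (s^2 - 4))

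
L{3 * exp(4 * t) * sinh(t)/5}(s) 3/(5 * ((s - 4)^2-1))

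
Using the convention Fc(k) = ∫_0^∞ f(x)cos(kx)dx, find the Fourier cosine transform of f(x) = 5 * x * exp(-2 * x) 5 * (4 - k^2)/(k^2 + 4)^2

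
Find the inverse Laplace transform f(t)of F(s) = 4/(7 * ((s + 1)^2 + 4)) 2 * exp(-t) * sin(2 * t)/7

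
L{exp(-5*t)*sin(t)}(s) 1/((s + 5)^2 + 1)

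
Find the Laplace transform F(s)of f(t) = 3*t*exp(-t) 3/(s + 1)^2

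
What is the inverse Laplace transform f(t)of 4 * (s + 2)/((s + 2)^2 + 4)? 4 * exp(-2 * t) * cos(2 * t)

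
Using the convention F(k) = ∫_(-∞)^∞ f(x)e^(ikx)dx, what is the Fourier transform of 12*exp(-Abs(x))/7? 24/(7*(k^2 + 1))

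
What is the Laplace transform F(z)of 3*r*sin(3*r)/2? 9*z/(z^2 + 9)^2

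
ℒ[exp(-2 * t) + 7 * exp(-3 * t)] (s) 7/(s + 3) + 1/(s + 2)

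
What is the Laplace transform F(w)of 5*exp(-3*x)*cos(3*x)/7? 5*(w + 3)/(7*((w + 3)^2 + 9))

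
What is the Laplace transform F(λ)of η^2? 2/λ^3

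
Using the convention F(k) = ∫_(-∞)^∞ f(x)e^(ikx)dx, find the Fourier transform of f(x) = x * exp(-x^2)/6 I * sqrt(pi) * k * exp(-k^2/4)/12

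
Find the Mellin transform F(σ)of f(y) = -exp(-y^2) -gamma(σ/2)/2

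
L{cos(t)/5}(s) s/(5*(s^2 + 1))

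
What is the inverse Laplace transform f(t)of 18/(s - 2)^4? 3*t^3*exp(2*t)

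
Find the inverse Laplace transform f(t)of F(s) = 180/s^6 3*t^5/2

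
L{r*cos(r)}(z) (z^2-1)/(z^2 + 1)^2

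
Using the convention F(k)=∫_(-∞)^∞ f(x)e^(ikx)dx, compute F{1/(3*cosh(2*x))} pi/(6*cosh(pi*k/4))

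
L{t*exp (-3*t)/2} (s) 1/ (2*(s+3)^2)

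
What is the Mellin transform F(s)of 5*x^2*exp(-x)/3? 5*gamma(s + 2)/3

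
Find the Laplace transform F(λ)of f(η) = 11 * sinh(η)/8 11/(8 * (λ^2 - 1))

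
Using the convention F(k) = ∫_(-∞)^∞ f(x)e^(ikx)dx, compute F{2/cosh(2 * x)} pi/cosh(pi * k/4)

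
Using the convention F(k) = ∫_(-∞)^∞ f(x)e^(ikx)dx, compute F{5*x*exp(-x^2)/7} 5*I*sqrt(pi)*k*exp(-k^2/4)/14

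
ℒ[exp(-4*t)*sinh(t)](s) 1/((s+4) ^2 - 1) 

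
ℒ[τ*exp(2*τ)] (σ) (σ - 2)^(-2)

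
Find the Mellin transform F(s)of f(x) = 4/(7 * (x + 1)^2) -4 * pi * (s - 1)/(7 * sin(pi * s))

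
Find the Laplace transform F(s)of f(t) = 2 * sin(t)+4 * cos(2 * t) 2/(s^2+1)+4 * s/(s^2+4)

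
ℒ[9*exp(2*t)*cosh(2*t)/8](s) 9*(s - 2)/(8*s*(s - 4))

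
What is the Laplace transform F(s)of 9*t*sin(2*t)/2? 18*s/(s^2 + 4)^2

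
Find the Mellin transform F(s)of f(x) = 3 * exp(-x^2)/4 3 * gamma(s/2)/8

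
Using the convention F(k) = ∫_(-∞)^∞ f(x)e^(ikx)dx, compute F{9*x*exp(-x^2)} 9*I*sqrt(pi)*k*exp(-k^2/4)/2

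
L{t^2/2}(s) s^(-3)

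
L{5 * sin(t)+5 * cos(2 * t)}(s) 5/(s^2+1)+5 * s/(s^2+4)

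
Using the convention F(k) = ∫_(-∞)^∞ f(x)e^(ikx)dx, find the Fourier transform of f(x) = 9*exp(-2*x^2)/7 9*sqrt(2)*sqrt(pi)*exp(-k^2/8)/14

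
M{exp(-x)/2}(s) gamma(s)/2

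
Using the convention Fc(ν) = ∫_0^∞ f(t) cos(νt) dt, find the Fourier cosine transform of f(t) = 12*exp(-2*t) 24/(ν^2 + 4) 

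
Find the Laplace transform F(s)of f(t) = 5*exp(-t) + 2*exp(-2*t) 2/(s + 2) + 5/(s + 1)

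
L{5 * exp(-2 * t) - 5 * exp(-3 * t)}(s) 5/(s + 2) - 5/(s + 3)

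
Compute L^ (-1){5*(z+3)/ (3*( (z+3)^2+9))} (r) 5*exp (-3*r)*cos (3*r)/3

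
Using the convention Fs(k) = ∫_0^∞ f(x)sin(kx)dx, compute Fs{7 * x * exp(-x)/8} 7 * k/(4 * (k^2 + 1)^2)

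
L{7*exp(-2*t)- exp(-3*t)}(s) 7/(s + 2) - 1/(s + 3)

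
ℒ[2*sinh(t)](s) 2/(s^2 - 1)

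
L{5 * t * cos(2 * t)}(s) 5 * (s^2 - 4)/(s^2+4)^2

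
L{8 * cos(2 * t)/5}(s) 8 * s/(5 * (s^2 + 4))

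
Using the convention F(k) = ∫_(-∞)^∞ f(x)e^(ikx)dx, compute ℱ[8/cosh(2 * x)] 4 * pi/cosh(pi * k/4)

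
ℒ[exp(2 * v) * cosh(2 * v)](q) (q - 2)/(q * (q - 4))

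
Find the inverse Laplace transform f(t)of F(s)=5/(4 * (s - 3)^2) 5 * t * exp(3 * t)/4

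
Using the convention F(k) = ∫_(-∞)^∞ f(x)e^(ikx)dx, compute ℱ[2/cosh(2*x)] pi/cosh(pi*k/4)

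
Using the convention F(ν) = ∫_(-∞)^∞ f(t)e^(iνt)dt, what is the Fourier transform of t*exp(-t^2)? I*sqrt(pi)*ν*exp(-ν^2/4)/2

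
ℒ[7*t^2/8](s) 7/(4*s^3)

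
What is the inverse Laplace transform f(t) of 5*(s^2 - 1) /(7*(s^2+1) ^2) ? 5*t*cos(t) /7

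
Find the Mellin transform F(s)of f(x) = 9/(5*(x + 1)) 9*pi*csc(pi*s)/5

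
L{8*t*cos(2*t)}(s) 8*(s^2-4)/(s^2 + 4)^2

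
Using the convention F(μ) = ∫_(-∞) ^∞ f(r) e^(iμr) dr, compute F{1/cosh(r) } pi/cosh(pi * μ/2) 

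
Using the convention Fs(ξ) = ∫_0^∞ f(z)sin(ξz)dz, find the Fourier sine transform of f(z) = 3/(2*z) 3*pi/4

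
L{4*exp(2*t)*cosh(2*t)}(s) 4*(s - 2)/(s*(s - 4))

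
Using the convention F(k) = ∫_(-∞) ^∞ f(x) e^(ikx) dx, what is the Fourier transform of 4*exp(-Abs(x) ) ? 8/(k^2 + 1) 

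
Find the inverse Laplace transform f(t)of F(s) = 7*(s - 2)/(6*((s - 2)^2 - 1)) 7*exp(2*t)*cosh(t)/6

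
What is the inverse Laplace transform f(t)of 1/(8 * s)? 1/8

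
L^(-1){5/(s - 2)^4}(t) 5*t^3*exp(2*t)/6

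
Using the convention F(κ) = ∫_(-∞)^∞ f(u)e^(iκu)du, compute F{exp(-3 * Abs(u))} 6/(κ^2+9)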